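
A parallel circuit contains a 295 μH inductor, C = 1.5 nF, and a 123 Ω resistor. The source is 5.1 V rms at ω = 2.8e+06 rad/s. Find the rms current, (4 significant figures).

X_L = ωL = 826.0 Ω
X_C = 1/(ωC) = 238.1 Ω
Parallel: admittances add. Y = 1/R + 1/(jωL) + jωC
Y = (0.008130 + j0.002989) S
|Y| = 0.008662 S → |Z| = 1/|Y| = 115.4 Ω, ∠Z = −∠Y = -20.19°
I = V/|Z| = 5.1/115.4 = 44.18 mA

44.18 mA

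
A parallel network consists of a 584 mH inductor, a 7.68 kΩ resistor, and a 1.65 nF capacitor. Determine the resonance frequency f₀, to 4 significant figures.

5.127 kHz

ω₀ = 1/√(LC) = 1/√(0.584 × 1.65e-09) = 32210 rad/s
f₀ = ω₀/(2π) = 5.127 kHz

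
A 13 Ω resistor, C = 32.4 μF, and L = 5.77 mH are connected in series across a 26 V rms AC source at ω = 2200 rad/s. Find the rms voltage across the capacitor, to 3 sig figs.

27.9 V

X_L = ωL = 12.7 Ω
X_C = 1/(ωC) = 14.0 Ω
Net reactance X = X_L − X_C = -1.34 Ω
Z = 13.0 − j1.34 Ω
|Z| = √(13.0² + 1.34²) = 13.1 Ω
I = V/|Z| = 1.99 A
V_C = I·|Z_C| = 1.99 × 14.0 = 27.9 V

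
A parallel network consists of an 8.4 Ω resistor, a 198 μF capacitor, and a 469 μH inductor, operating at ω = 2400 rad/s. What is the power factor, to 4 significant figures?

0.2768

X_L = ωL = 1.126 Ω
X_C = 1/(ωC) = 2.104 Ω
Parallel: admittances add. Y = 1/R + 1/(jωL) + jωC
Y = (0.1190 − j0.4132) S
|Y| = 0.4300 S → |Z| = 1/|Y| = 2.325 Ω, ∠Z = −∠Y = 73.93°
cos φ = cos(73.93°) = 0.2768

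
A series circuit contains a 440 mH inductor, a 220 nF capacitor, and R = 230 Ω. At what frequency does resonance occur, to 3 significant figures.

ω₀ = 1/√(LC) = 1/√(0.44 × 2.2e-07) = 3214 rad/s
f₀ = ω₀/(2π) = 512 Hz

512 Hz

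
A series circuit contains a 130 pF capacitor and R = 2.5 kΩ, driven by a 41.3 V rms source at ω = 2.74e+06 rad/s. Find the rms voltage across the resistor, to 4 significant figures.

X_C = 1/(ωC) = 2807 Ω
Z = 2500 − j2807 Ω
|Z| = √(2500² + 2807²) = 3759 Ω
I = V/|Z| = 10.99 mA
V_R = I·|Z_R| = 0.01099 × 2500 = 27.47 V

27.47 V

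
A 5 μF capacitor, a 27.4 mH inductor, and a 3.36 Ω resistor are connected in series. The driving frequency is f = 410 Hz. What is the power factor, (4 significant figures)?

ω = 2πf = 2576 rad/s
X_L = ωL = 70.59 Ω
X_C = 1/(ωC) = 77.64 Ω
Net reactance X = X_L − X_C = -7.051 Ω
Z = 3.360 − j7.051 Ω
|Z| = √(3.360² + 7.051²) = 7.811 Ω
∠Z = arctan(-7.051/3.360) = -64.52°
cos φ = cos(-64.52°) = 0.4302

0.4302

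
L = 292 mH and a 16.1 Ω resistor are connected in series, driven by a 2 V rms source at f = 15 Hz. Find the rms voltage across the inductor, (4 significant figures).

ω = 2πf = 94.25 rad/s
X_L = ωL = 27.52 Ω
Z = 16.10 + j27.52 Ω
|Z| = √(16.10² + 27.52²) = 31.88 Ω
I = V/|Z| = 62.73 mA
V_L = I·|Z_L| = 0.06273 × 27.52 = 1.726 V

1.726 V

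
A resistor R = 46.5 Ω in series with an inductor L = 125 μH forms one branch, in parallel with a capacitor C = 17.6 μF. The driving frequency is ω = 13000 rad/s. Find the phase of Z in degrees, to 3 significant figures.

X_L = ωL = 1.62 Ω
X_C = 1/(ωC) = 4.37 Ω
Branch 1 (R+jX_L): Z₁ = 46.5 + j1.62 Ω, |Z₁| = 46.5 Ω
Branch 2 (−jX_C): Z₂ = −j4.37 Ω
Parallel: Z = Z₁Z₂/(Z₁+Z₂), |Z| = 4.37 Ω, ∠Z = -84.6°

-84.6°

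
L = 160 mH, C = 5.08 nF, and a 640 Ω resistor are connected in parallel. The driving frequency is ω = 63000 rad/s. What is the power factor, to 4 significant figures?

X_L = ωL = 10080 Ω
X_C = 1/(ωC) = 3125 Ω
Parallel: admittances add. Y = 1/R + 1/(jωL) + jωC
Y = (0.001563 + j0.0002208) S
|Y| = 0.001578 S → |Z| = 1/|Y| = 633.7 Ω, ∠Z = −∠Y = -8.045°
cos φ = cos(-8.045°) = 0.9902

0.9902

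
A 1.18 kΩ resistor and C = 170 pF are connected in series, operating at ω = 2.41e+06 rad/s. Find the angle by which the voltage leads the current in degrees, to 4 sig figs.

-64.20°

X_C = 1/(ωC) = 2441 Ω
Z = 1180 − j2441 Ω
|Z| = √(1180² + 2441²) = 2711 Ω
∠Z = arctan(-2441/1180) = -64.20°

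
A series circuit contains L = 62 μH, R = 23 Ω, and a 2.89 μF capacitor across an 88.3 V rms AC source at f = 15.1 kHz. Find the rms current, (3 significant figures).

3.82 A

ω = 2πf = 94880 rad/s
X_L = ωL = 5.88 Ω
X_C = 1/(ωC) = 3.65 Ω
Net reactance X = X_L − X_C = 2.24 Ω
Z = 23.0 + j2.24 Ω
|Z| = √(23.0² + 2.24²) = 23.1 Ω
I = V/|Z| = 88.3/23.1 = 3.82 A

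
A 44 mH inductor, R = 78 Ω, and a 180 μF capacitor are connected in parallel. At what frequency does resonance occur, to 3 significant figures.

56.6 Hz

ω₀ = 1/√(LC) = 1/√(0.044 × 0.00018) = 355.3 rad/s
f₀ = ω₀/(2π) = 56.6 Hz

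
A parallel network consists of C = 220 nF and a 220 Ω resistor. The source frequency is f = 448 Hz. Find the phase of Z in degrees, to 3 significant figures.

ω = 2πf = 2815 rad/s
X_C = 1/(ωC) = 1610 Ω
Parallel: admittances add. Y = 1/R + jωC
Y = (0.00455 + j0.000619) S
|Y| = 0.00459 S → |Z| = 1/|Y| = 218 Ω, ∠Z = −∠Y = -7.76°

-7.76°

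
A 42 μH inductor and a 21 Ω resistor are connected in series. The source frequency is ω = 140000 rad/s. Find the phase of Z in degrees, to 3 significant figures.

15.6°

X_L = ωL = 5.88 Ω
Z = 21.0 + j5.88 Ω
|Z| = √(21.0² + 5.88²) = 21.8 Ω
∠Z = arctan(5.88/21.0) = 15.6°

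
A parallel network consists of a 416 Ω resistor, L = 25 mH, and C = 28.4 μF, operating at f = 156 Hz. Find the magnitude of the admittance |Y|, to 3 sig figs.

ω = 2πf = 980.2 rad/s
X_L = ωL = 24.5 Ω
X_C = 1/(ωC) = 35.9 Ω
Parallel: admittances add. Y = 1/R + 1/(jωL) + jωC
Y = (0.00240 − j0.0130) S
|Y| = 0.0132 S → |Z| = 1/|Y| = 75.8 Ω, ∠Z = −∠Y = 79.5°

13.2 mS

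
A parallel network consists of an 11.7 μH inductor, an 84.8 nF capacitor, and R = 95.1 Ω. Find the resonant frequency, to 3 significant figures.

ω₀ = 1/√(LC) = 1/√(1.17e-05 × 8.48e-08) = 1.004e+06 rad/s
f₀ = ω₀/(2π) = 160 kHz

160 kHz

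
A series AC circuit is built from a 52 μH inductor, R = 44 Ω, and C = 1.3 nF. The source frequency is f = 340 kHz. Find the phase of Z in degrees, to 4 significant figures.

-79.98°

ω = 2πf = 2.136e+06 rad/s
X_L = ωL = 111.1 Ω
X_C = 1/(ωC) = 360.1 Ω
Net reactance X = X_L − X_C = -249.0 Ω
Z = 44.00 − j249.0 Ω
|Z| = √(44.00² + 249.0²) = 252.9 Ω
∠Z = arctan(-249.0/44.00) = -79.98°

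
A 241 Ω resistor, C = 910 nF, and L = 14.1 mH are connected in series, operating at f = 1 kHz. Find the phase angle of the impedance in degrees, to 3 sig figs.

-19.7°

ω = 2πf = 6283 rad/s
X_L = ωL = 88.6 Ω
X_C = 1/(ωC) = 175 Ω
Net reactance X = X_L − X_C = -86.3 Ω
Z = 241 − j86.3 Ω
|Z| = √(241² + 86.3²) = 256 Ω
∠Z = arctan(-86.3/241) = -19.7°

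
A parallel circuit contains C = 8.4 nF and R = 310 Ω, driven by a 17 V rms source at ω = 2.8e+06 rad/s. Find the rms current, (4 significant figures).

X_C = 1/(ωC) = 42.52 Ω
Parallel: admittances add. Y = 1/R + jωC
Y = (0.003226 + j0.02352) S
|Y| = 0.02374 S → |Z| = 1/|Y| = 42.12 Ω, ∠Z = −∠Y = -82.19°
I = V/|Z| = 17/42.12 = 403.6 mA

403.6 mA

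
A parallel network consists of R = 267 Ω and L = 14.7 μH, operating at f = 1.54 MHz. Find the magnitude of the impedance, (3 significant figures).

ω = 2πf = 9.676e+06 rad/s
X_L = ωL = 142 Ω
Parallel: admittances add. Y = 1/R + 1/(jωL)
Y = (0.00375 − j0.00703) S
|Y| = 0.00797 S → |Z| = 1/|Y| = 126 Ω, ∠Z = −∠Y = 62.0°

126 Ω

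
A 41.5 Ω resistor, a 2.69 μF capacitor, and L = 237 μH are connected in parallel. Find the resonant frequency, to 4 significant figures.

ω₀ = 1/√(LC) = 1/√(0.000237 × 2.69e-06) = 39600 rad/s
f₀ = ω₀/(2π) = 6.303 kHz

6.303 kHz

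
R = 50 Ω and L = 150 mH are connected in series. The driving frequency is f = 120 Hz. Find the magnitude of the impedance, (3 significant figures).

124 Ω

ω = 2πf = 754.0 rad/s
X_L = ωL = 113 Ω
Z = 50.0 + j113 Ω
|Z| = √(50.0² + 113²) = 124 Ω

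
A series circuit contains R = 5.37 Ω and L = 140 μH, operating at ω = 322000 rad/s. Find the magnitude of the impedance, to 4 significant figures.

X_L = ωL = 45.08 Ω
Z = 5.370 + j45.08 Ω
|Z| = √(5.370² + 45.08²) = 45.40 Ω

45.40 Ω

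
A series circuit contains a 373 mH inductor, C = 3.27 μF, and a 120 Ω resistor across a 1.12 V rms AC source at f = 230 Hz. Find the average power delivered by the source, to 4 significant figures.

1.238 mW

ω = 2πf = 1445 rad/s
X_L = ωL = 539.0 Ω
X_C = 1/(ωC) = 211.6 Ω
Net reactance X = X_L − X_C = 327.4 Ω
Z = 120.0 + j327.4 Ω
|Z| = √(120.0² + 327.4²) = 348.7 Ω
∠Z = arctan(327.4/120.0) = 69.87°
I = V/|Z| = 3.212 mA
P = VI cos φ = 1.12 × 0.003212 × cos(69.87°) = 1.238 mW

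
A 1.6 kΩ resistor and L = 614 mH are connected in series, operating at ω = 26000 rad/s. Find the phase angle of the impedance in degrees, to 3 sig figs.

84.3°

X_L = ωL = 16000 Ω
Z = 1600 + j16000 Ω
|Z| = √(1600² + 16000²) = 16000 Ω
∠Z = arctan(16000/1600) = 84.3°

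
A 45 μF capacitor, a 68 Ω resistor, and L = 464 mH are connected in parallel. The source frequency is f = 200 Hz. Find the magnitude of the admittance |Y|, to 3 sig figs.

56.8 mS

ω = 2πf = 1257 rad/s
X_L = ωL = 583 Ω
X_C = 1/(ωC) = 17.7 Ω
Parallel: admittances add. Y = 1/R + 1/(jωL) + jωC
Y = (0.0147 + j0.0548) S
|Y| = 0.0568 S → |Z| = 1/|Y| = 17.6 Ω, ∠Z = −∠Y = -75.0°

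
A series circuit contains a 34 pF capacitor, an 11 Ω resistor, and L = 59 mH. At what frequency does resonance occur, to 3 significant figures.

ω₀ = 1/√(LC) = 1/√(0.059 × 3.4e-11) = 706000 rad/s
f₀ = ω₀/(2π) = 112 kHz

112 kHz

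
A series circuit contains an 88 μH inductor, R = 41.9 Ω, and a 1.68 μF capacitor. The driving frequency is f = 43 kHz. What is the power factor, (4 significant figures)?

ω = 2πf = 270200 rad/s
X_L = ωL = 23.78 Ω
X_C = 1/(ωC) = 2.203 Ω
Net reactance X = X_L − X_C = 21.57 Ω
Z = 41.90 + j21.57 Ω
|Z| = √(41.90² + 21.57²) = 47.13 Ω
∠Z = arctan(21.57/41.90) = 27.24°
cos φ = cos(27.24°) = 0.8891

0.8891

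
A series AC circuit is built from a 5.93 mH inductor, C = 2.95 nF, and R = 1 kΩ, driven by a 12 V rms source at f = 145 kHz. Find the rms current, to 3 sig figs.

2.34 mA

ω = 2πf = 911100 rad/s
X_L = ωL = 5400 Ω
X_C = 1/(ωC) = 372 Ω
Net reactance X = X_L − X_C = 5030 Ω
Z = 1000 + j5030 Ω
|Z| = √(1000² + 5030²) = 5130 Ω
I = V/|Z| = 12/5130 = 2.34 mA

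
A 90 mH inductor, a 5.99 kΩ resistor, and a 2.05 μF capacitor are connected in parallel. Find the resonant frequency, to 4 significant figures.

ω₀ = 1/√(LC) = 1/√(0.09 × 2.05e-06) = 2328 rad/s
f₀ = ω₀/(2π) = 370.5 Hz

370.5 Hz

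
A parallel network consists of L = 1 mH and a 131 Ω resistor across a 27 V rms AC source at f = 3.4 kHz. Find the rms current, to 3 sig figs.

ω = 2πf = 21360 rad/s
X_L = ωL = 21.4 Ω
Parallel: admittances add. Y = 1/R + 1/(jωL)
Y = (0.00763 − j0.0468) S
|Y| = 0.0474 S → |Z| = 1/|Y| = 21.1 Ω, ∠Z = −∠Y = 80.7°
I = V/|Z| = 27/21.1 = 1.28 A

1.28 A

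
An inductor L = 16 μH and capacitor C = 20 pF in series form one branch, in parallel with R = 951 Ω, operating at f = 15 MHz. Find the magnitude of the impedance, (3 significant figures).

682 Ω

ω = 2πf = 9.425e+07 rad/s
X_L = ωL = 1510 Ω
X_C = 1/(ωC) = 531 Ω
Branch 1: Z₁ = R = 951 Ω
Branch 2 (series LC): Z₂ = j(X_L − X_C) = j977 Ω
Parallel: Z = Z₁Z₂/(Z₁+Z₂), |Z| = 682 Ω, ∠Z = 44.2°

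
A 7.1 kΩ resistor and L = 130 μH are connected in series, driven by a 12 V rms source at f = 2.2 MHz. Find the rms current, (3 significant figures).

ω = 2πf = 1.382e+07 rad/s
X_L = ωL = 1800 Ω
Z = 7100 + j1800 Ω
|Z| = √(7100² + 1800²) = 7320 Ω
I = V/|Z| = 12/7320 = 1.64 mA

1.64 mA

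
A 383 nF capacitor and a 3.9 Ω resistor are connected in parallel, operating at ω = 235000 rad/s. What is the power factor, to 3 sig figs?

X_C = 1/(ωC) = 11.1 Ω
Parallel: admittances add. Y = 1/R + jωC
Y = (0.256 + j0.0900) S
|Y| = 0.272 S → |Z| = 1/|Y| = 3.68 Ω, ∠Z = −∠Y = -19.3°
cos φ = cos(-19.3°) = 0.944

0.944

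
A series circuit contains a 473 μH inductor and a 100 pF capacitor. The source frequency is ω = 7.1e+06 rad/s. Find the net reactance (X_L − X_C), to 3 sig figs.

1950 Ω

X_L = ωL = 3360 Ω
X_C = 1/(ωC) = 1410 Ω
X = 3360 − 1410 = 1950 Ω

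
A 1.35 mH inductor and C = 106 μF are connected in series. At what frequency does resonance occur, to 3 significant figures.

ω₀ = 1/√(LC) = 1/√(0.00135 × 0.000106) = 2644 rad/s
f₀ = ω₀/(2π) = 421 Hz

421 Hz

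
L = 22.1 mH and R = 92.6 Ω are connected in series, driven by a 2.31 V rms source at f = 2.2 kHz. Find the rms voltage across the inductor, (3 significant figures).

2.21 V

ω = 2πf = 13820 rad/s
X_L = ωL = 305 Ω
Z = 92.6 + j305 Ω
|Z| = √(92.6² + 305²) = 319 Ω
I = V/|Z| = 7.24 mA
V_L = I·|Z_L| = 0.00724 × 305 = 2.21 V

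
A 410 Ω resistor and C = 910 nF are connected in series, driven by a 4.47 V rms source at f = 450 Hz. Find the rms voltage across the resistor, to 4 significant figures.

3.244 V

ω = 2πf = 2827 rad/s
X_C = 1/(ωC) = 388.7 Ω
Z = 410.0 − j388.7 Ω
|Z| = √(410.0² + 388.7²) = 564.9 Ω
I = V/|Z| = 7.912 mA
V_R = I·|Z_R| = 0.007912 × 410.0 = 3.244 V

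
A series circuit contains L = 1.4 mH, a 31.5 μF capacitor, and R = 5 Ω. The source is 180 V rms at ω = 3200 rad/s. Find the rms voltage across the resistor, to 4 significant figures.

X_L = ωL = 4.480 Ω
X_C = 1/(ωC) = 9.921 Ω
Net reactance X = X_L − X_C = -5.441 Ω
Z = 5.000 − j5.441 Ω
|Z| = √(5.000² + 5.441²) = 7.389 Ω
I = V/|Z| = 24.36 A
V_R = I·|Z_R| = 24.36 × 5.000 = 121.8 V

121.8 V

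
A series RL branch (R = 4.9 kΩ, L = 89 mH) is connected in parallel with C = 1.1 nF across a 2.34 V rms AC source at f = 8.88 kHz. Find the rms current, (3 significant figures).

254 μA

ω = 2πf = 55790 rad/s
X_L = ωL = 4970 Ω
X_C = 1/(ωC) = 16300 Ω
Branch 1 (R+jX_L): Z₁ = 4900 + j4970 Ω, |Z₁| = 6980 Ω
Branch 2 (−jX_C): Z₂ = −j16300 Ω
Parallel: Z = Z₁Z₂/(Z₁+Z₂), |Z| = 9210 Ω, ∠Z = 22.0°
I = V/|Z| = 2.34/9210 = 254 μA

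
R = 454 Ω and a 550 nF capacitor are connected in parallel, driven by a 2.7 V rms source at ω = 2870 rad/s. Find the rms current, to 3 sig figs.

X_C = 1/(ωC) = 634 Ω
Parallel: admittances add. Y = 1/R + jωC
Y = (0.00220 + j0.00158) S
|Y| = 0.00271 S → |Z| = 1/|Y| = 369 Ω, ∠Z = −∠Y = -35.6°
I = V/|Z| = 2.7/369 = 7.32 mA

7.32 mA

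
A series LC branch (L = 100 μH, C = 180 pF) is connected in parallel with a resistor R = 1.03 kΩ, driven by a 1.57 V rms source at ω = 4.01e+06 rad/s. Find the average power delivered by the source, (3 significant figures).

X_L = ωL = 401 Ω
X_C = 1/(ωC) = 1390 Ω
Branch 1: Z₁ = R = 1030 Ω
Branch 2 (series LC): Z₂ = j(X_L − X_C) = −j984 Ω
Parallel: Z = Z₁Z₂/(Z₁+Z₂), |Z| = 712 Ω, ∠Z = -46.3°
I = V/|Z| = 2.21 mA
P = VI cos φ = 1.57 × 0.00221 × cos(-46.3°) = 2.39 mW

2.39 mW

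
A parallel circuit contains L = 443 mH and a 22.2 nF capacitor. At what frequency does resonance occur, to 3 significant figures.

1.60 kHz

ω₀ = 1/√(LC) = 1/√(0.443 × 2.22e-08) = 10080 rad/s
f₀ = ω₀/(2π) = 1.60 kHz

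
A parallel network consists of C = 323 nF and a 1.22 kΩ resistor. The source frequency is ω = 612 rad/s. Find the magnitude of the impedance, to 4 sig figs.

X_C = 1/(ωC) = 5059 Ω
Parallel: admittances add. Y = 1/R + jωC
Y = (0.0008197 + j0.0001977) S
|Y| = 0.0008432 S → |Z| = 1/|Y| = 1186 Ω, ∠Z = −∠Y = -13.56°

1186 Ω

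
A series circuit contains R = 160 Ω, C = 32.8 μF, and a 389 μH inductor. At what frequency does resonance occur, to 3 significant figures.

ω₀ = 1/√(LC) = 1/√(0.000389 × 3.28e-05) = 8853 rad/s
f₀ = ω₀/(2π) = 1.41 kHz

1.41 kHz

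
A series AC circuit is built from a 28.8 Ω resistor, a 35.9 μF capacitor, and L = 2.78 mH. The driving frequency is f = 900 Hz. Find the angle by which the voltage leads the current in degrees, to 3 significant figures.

ω = 2πf = 5655 rad/s
X_L = ωL = 15.7 Ω
X_C = 1/(ωC) = 4.93 Ω
Net reactance X = X_L − X_C = 10.8 Ω
Z = 28.8 + j10.8 Ω
|Z| = √(28.8² + 10.8²) = 30.8 Ω
∠Z = arctan(10.8/28.8) = 20.5°

20.5°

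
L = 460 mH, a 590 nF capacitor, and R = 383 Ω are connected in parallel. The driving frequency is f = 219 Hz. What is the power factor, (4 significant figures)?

0.9594

ω = 2πf = 1376 rad/s
X_L = ωL = 633.0 Ω
X_C = 1/(ωC) = 1232 Ω
Parallel: admittances add. Y = 1/R + 1/(jωL) + jωC
Y = (0.002611 − j0.0007680) S
|Y| = 0.002722 S → |Z| = 1/|Y| = 367.4 Ω, ∠Z = −∠Y = 16.39°
cos φ = cos(16.39°) = 0.9594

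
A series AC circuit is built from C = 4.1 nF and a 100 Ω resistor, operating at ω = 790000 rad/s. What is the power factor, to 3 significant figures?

X_C = 1/(ωC) = 309 Ω
Z = 100 − j309 Ω
|Z| = √(100² + 309²) = 325 Ω
∠Z = arctan(-309/100) = -72.1°
cos φ = cos(-72.1°) = 0.308

0.308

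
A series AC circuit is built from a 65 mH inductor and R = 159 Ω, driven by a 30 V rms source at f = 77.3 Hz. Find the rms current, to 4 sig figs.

ω = 2πf = 485.7 rad/s
X_L = ωL = 31.57 Ω
Z = 159.0 + j31.57 Ω
|Z| = √(159.0² + 31.57²) = 162.1 Ω
I = V/|Z| = 30/162.1 = 185.1 mA

185.1 mA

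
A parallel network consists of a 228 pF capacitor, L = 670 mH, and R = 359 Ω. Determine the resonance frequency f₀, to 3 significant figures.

ω₀ = 1/√(LC) = 1/√(0.67 × 2.28e-10) = 80910 rad/s
f₀ = ω₀/(2π) = 12.9 kHz

12.9 kHz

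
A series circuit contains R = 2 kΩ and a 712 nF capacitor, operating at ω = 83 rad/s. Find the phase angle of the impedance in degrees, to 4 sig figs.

-83.26°

X_C = 1/(ωC) = 16920 Ω
Z = 2000 − j16920 Ω
|Z| = √(2000² + 16920²) = 17040 Ω
∠Z = arctan(-16920/2000) = -83.26°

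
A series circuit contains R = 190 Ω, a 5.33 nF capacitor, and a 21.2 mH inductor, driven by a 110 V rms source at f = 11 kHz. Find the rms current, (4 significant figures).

87.05 mA

ω = 2πf = 69120 rad/s
X_L = ωL = 1465 Ω
X_C = 1/(ωC) = 2715 Ω
Net reactance X = X_L − X_C = -1249 Ω
Z = 190.0 − j1249 Ω
|Z| = √(190.0² + 1249²) = 1264 Ω
I = V/|Z| = 110/1264 = 87.05 mA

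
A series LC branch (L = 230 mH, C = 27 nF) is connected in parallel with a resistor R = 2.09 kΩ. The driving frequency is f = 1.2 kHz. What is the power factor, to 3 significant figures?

0.836

ω = 2πf = 7540 rad/s
X_L = ωL = 1730 Ω
X_C = 1/(ωC) = 4910 Ω
Branch 1: Z₁ = R = 2090 Ω
Branch 2 (series LC): Z₂ = j(X_L − X_C) = −j3180 Ω
Parallel: Z = Z₁Z₂/(Z₁+Z₂), |Z| = 1750 Ω, ∠Z = -33.3°
cos φ = cos(-33.3°) = 0.836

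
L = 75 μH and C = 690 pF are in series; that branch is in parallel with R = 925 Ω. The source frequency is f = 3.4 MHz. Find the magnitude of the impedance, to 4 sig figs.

792.2 Ω

ω = 2πf = 2.136e+07 rad/s
X_L = ωL = 1602 Ω
X_C = 1/(ωC) = 67.84 Ω
Branch 1: Z₁ = R = 925.0 Ω
Branch 2 (series LC): Z₂ = j(X_L − X_C) = j1534 Ω
Parallel: Z = Z₁Z₂/(Z₁+Z₂), |Z| = 792.2 Ω, ∠Z = 31.08°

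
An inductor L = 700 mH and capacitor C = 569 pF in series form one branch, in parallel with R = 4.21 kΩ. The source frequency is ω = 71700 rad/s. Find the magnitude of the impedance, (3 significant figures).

4150 Ω

X_L = ωL = 50200 Ω
X_C = 1/(ωC) = 24500 Ω
Branch 1: Z₁ = R = 4210 Ω
Branch 2 (series LC): Z₂ = j(X_L − X_C) = j25700 Ω
Parallel: Z = Z₁Z₂/(Z₁+Z₂), |Z| = 4150 Ω, ∠Z = 9.31°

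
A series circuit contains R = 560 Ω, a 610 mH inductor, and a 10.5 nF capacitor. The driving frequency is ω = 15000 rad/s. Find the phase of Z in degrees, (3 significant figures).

78.7°

X_L = ωL = 9150 Ω
X_C = 1/(ωC) = 6350 Ω
Net reactance X = X_L − X_C = 2800 Ω
Z = 560 + j2800 Ω
|Z| = √(560² + 2800²) = 2860 Ω
∠Z = arctan(2800/560) = 78.7°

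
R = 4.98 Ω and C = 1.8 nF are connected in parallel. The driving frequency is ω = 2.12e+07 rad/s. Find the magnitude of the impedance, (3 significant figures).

X_C = 1/(ωC) = 26.2 Ω
Parallel: admittances add. Y = 1/R + jωC
Y = (0.201 + j0.0382) S
|Y| = 0.204 S → |Z| = 1/|Y| = 4.89 Ω, ∠Z = −∠Y = -10.8°

4.89 Ω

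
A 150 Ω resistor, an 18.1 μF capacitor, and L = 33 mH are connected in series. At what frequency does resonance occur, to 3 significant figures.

206 Hz

ω₀ = 1/√(LC) = 1/√(0.033 × 1.81e-05) = 1294 rad/s
f₀ = ω₀/(2π) = 206 Hz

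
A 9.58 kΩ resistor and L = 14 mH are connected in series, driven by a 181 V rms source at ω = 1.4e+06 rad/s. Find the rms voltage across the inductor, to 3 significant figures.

X_L = ωL = 19600 Ω
Z = 9580 + j19600 Ω
|Z| = √(9580² + 19600²) = 21800 Ω
I = V/|Z| = 8.30 mA
V_L = I·|Z_L| = 0.00830 × 19600 = 163 V

163 V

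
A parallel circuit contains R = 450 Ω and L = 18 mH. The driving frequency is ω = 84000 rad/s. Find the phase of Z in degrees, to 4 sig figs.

16.57°

X_L = ωL = 1512 Ω
Parallel: admittances add. Y = 1/R + 1/(jωL)
Y = (0.002222 − j0.0006614) S
|Y| = 0.002319 S → |Z| = 1/|Y| = 431.3 Ω, ∠Z = −∠Y = 16.57°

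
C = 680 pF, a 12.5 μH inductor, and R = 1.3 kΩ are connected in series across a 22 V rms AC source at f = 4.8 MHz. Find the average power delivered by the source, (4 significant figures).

350.0 mW

ω = 2πf = 3.016e+07 rad/s
X_L = ωL = 377.0 Ω
X_C = 1/(ωC) = 48.76 Ω
Net reactance X = X_L − X_C = 328.2 Ω
Z = 1300 + j328.2 Ω
|Z| = √(1300² + 328.2²) = 1341 Ω
∠Z = arctan(328.2/1300) = 14.17°
I = V/|Z| = 16.41 mA
P = VI cos φ = 22 × 0.01641 × cos(14.17°) = 350.0 mW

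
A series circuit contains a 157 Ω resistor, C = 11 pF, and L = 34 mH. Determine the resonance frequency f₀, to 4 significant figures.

260.2 kHz

ω₀ = 1/√(LC) = 1/√(0.034 × 1.1e-11) = 1.635e+06 rad/s
f₀ = ω₀/(2π) = 260.2 kHz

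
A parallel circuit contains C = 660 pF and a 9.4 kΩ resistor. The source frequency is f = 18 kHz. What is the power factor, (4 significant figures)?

ω = 2πf = 113100 rad/s
X_C = 1/(ωC) = 13400 Ω
Parallel: admittances add. Y = 1/R + jωC
Y = (0.0001064 + j7.464e-05) S
|Y| = 0.0001300 S → |Z| = 1/|Y| = 7695 Ω, ∠Z = −∠Y = -35.06°
cos φ = cos(-35.06°) = 0.8186

0.8186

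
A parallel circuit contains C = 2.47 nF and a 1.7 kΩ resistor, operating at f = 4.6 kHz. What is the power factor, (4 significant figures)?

0.9927

ω = 2πf = 28900 rad/s
X_C = 1/(ωC) = 14010 Ω
Parallel: admittances add. Y = 1/R + jωC
Y = (0.0005882 + j7.139e-05) S
|Y| = 0.0005926 S → |Z| = 1/|Y| = 1688 Ω, ∠Z = −∠Y = -6.920°
cos φ = cos(-6.920°) = 0.9927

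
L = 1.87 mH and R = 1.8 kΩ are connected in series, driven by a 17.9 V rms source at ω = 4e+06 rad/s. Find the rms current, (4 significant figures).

2.327 mA

X_L = ωL = 7480 Ω
Z = 1800 + j7480 Ω
|Z| = √(1800² + 7480²) = 7694 Ω
I = V/|Z| = 17.9/7694 = 2.327 mA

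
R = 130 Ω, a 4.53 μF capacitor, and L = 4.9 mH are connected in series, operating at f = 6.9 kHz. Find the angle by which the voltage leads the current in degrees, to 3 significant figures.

ω = 2πf = 43350 rad/s
X_L = ωL = 212 Ω
X_C = 1/(ωC) = 5.09 Ω
Net reactance X = X_L − X_C = 207 Ω
Z = 130 + j207 Ω
|Z| = √(130² + 207²) = 245 Ω
∠Z = arctan(207/130) = 57.9°

57.9°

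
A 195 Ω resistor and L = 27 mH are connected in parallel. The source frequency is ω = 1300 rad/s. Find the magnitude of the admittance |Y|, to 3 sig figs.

28.9 mS

X_L = ωL = 35.1 Ω
Parallel: admittances add. Y = 1/R + 1/(jωL)
Y = (0.00513 − j0.0285) S
|Y| = 0.0289 S → |Z| = 1/|Y| = 34.5 Ω, ∠Z = −∠Y = 79.8°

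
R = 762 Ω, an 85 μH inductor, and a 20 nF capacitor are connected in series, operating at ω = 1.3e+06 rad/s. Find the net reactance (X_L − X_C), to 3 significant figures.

X_L = ωL = 111 Ω
X_C = 1/(ωC) = 38.5 Ω
X = 111 − 38.5 = 72.0 Ω

72.0 Ω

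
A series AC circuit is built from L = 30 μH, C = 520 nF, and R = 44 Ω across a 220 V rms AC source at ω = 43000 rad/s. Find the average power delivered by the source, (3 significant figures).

X_L = ωL = 1.29 Ω
X_C = 1/(ωC) = 44.7 Ω
Net reactance X = X_L − X_C = -43.4 Ω
Z = 44.0 − j43.4 Ω
|Z| = √(44.0² + 43.4²) = 61.8 Ω
∠Z = arctan(-43.4/44.0) = -44.6°
I = V/|Z| = 3.56 A
P = VI cos φ = 220 × 3.56 × cos(-44.6°) = 557 W

557 W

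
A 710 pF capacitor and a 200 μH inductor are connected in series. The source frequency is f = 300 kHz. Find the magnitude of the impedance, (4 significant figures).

ω = 2πf = 1.885e+06 rad/s
X_L = ωL = 377.0 Ω
X_C = 1/(ωC) = 747.2 Ω
Net reactance X = X_L − X_C = -370.2 Ω
Z = − j370.2 Ω
|Z| = √(0² + 370.2²) = 370.2 Ω

370.2 Ω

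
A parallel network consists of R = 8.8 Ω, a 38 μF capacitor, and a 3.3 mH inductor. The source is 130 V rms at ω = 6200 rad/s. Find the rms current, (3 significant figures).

X_L = ωL = 20.5 Ω
X_C = 1/(ωC) = 4.24 Ω
Parallel: admittances add. Y = 1/R + 1/(jωL) + jωC
Y = (0.114 + j0.187) S
|Y| = 0.219 S → |Z| = 1/|Y| = 4.57 Ω, ∠Z = −∠Y = -58.7°
I = V/|Z| = 130/4.57 = 28.4 A

28.4 A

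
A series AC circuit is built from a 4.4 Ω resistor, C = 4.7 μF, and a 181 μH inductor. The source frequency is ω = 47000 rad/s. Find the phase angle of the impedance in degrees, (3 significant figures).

42.1°

X_L = ωL = 8.51 Ω
X_C = 1/(ωC) = 4.53 Ω
Net reactance X = X_L − X_C = 3.98 Ω
Z = 4.40 + j3.98 Ω
|Z| = √(4.40² + 3.98²) = 5.93 Ω
∠Z = arctan(3.98/4.40) = 42.1°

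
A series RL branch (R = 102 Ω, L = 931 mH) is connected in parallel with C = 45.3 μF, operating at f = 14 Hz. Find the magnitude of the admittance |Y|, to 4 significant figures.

6.015 mS

ω = 2πf = 87.96 rad/s
X_L = ωL = 81.90 Ω
X_C = 1/(ωC) = 251.0 Ω
Branch 1 (R+jX_L): Z₁ = 102.0 + j81.90 Ω, |Z₁| = 130.8 Ω
Branch 2 (−jX_C): Z₂ = −j251.0 Ω
Parallel: Z = Z₁Z₂/(Z₁+Z₂), |Z| = 166.3 Ω, ∠Z = 7.656°
|Y| = 1/|Z| = 6.015 mS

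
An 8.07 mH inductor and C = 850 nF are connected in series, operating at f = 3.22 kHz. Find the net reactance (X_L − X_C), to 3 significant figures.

ω = 2πf = 20230 rad/s
X_L = ωL = 163 Ω
X_C = 1/(ωC) = 58.1 Ω
X = 163 − 58.1 = 105 Ω

105 Ω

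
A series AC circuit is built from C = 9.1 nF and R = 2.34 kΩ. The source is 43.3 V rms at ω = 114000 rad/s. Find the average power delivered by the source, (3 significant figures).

X_C = 1/(ωC) = 964 Ω
Z = 2340 − j964 Ω
|Z| = √(2340² + 964²) = 2530 Ω
∠Z = arctan(-964/2340) = -22.4°
I = V/|Z| = 17.1 mA
P = VI cos φ = 43.3 × 0.0171 × cos(-22.4°) = 685 mW

685 mW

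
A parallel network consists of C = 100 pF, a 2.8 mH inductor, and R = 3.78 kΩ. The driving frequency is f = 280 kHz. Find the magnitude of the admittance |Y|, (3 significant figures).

ω = 2πf = 1.759e+06 rad/s
X_L = ωL = 4930 Ω
X_C = 1/(ωC) = 5680 Ω
Parallel: admittances add. Y = 1/R + 1/(jωL) + jωC
Y = (0.000265 − j2.71e-05) S
|Y| = 0.000266 S → |Z| = 1/|Y| = 3760 Ω, ∠Z = −∠Y = 5.84°

266 μS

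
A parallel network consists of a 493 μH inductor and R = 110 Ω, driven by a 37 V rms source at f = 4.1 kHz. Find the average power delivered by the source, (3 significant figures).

ω = 2πf = 25760 rad/s
X_L = ωL = 12.7 Ω
Parallel: admittances add. Y = 1/R + 1/(jωL)
Y = (0.00909 − j0.0787) S
|Y| = 0.0793 S → |Z| = 1/|Y| = 12.6 Ω, ∠Z = −∠Y = 83.4°
I = V/|Z| = 2.93 A
P = VI cos φ = 37 × 2.93 × cos(83.4°) = 12.4 W

12.4 W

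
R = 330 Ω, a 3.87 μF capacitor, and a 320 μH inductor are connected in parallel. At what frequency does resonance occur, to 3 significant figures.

ω₀ = 1/√(LC) = 1/√(0.00032 × 3.87e-06) = 28420 rad/s
f₀ = ω₀/(2π) = 4.52 kHz

4.52 kHz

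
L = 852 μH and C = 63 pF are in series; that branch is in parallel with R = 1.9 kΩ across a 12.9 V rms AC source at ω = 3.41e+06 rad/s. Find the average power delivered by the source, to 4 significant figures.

87.58 mW

X_L = ωL = 2905 Ω
X_C = 1/(ωC) = 4655 Ω
Branch 1: Z₁ = R = 1900 Ω
Branch 2 (series LC): Z₂ = j(X_L − X_C) = −j1750 Ω
Parallel: Z = Z₁Z₂/(Z₁+Z₂), |Z| = 1287 Ω, ∠Z = -47.36°
I = V/|Z| = 10.02 mA
P = VI cos φ = 12.9 × 0.01002 × cos(-47.36°) = 87.58 mW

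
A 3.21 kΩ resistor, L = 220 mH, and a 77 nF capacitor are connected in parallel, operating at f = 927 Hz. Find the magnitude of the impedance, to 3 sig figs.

2200 Ω

ω = 2πf = 5825 rad/s
X_L = ωL = 1280 Ω
X_C = 1/(ωC) = 2230 Ω
Parallel: admittances add. Y = 1/R + 1/(jωL) + jωC
Y = (0.000312 − j0.000332) S
|Y| = 0.000455 S → |Z| = 1/|Y| = 2200 Ω, ∠Z = −∠Y = 46.8°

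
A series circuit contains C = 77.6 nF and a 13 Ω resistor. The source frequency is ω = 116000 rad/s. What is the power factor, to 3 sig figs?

X_C = 1/(ωC) = 111 Ω
Z = 13.0 − j111 Ω
|Z| = √(13.0² + 111²) = 112 Ω
∠Z = arctan(-111/13.0) = -83.3°
cos φ = cos(-83.3°) = 0.116

0.116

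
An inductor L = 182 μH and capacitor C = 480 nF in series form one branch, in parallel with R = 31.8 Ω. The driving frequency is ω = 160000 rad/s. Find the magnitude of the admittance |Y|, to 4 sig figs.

69.62 mS

X_L = ωL = 29.12 Ω
X_C = 1/(ωC) = 13.02 Ω
Branch 1: Z₁ = R = 31.80 Ω
Branch 2 (series LC): Z₂ = j(X_L − X_C) = j16.10 Ω
Parallel: Z = Z₁Z₂/(Z₁+Z₂), |Z| = 14.36 Ω, ∠Z = 63.15°
|Y| = 1/|Z| = 69.62 mS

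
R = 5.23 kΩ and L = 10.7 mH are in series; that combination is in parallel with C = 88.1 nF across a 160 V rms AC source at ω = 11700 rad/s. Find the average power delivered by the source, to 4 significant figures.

X_L = ωL = 125.2 Ω
X_C = 1/(ωC) = 970.1 Ω
Branch 1 (R+jX_L): Z₁ = 5230 + j125.2 Ω, |Z₁| = 5231 Ω
Branch 2 (−jX_C): Z₂ = −j970.1 Ω
Parallel: Z = Z₁Z₂/(Z₁+Z₂), |Z| = 958.0 Ω, ∠Z = -79.45°
I = V/|Z| = 167.0 mA
P = VI cos φ = 160 × 0.1670 × cos(-79.45°) = 4.892 W

4.892 W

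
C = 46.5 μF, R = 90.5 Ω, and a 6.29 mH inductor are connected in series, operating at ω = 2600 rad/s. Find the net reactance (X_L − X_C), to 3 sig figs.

8.08 Ω

X_L = ωL = 16.4 Ω
X_C = 1/(ωC) = 8.27 Ω
X = 16.4 − 8.27 = 8.08 Ω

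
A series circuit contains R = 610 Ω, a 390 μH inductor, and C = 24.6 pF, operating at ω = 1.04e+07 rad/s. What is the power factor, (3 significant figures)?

0.972

X_L = ωL = 4060 Ω
X_C = 1/(ωC) = 3910 Ω
Net reactance X = X_L − X_C = 147 Ω
Z = 610 + j147 Ω
|Z| = √(610² + 147²) = 628 Ω
∠Z = arctan(147/610) = 13.6°
cos φ = cos(13.6°) = 0.972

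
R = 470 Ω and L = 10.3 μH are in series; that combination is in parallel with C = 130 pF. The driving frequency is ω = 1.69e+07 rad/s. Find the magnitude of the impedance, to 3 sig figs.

X_L = ωL = 174 Ω
X_C = 1/(ωC) = 455 Ω
Branch 1 (R+jX_L): Z₁ = 470 + j174 Ω, |Z₁| = 501 Ω
Branch 2 (−jX_C): Z₂ = −j455 Ω
Parallel: Z = Z₁Z₂/(Z₁+Z₂), |Z| = 417 Ω, ∠Z = -38.8°

417 Ω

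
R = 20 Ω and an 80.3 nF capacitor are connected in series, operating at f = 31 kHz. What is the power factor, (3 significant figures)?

0.299

ω = 2πf = 194800 rad/s
X_C = 1/(ωC) = 63.9 Ω
Z = 20.0 − j63.9 Ω
|Z| = √(20.0² + 63.9²) = 67.0 Ω
∠Z = arctan(-63.9/20.0) = -72.6°
cos φ = cos(-72.6°) = 0.299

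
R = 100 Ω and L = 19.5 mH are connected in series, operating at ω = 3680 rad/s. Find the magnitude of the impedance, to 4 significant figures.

123.1 Ω

X_L = ωL = 71.76 Ω
Z = 100.0 + j71.76 Ω
|Z| = √(100.0² + 71.76²) = 123.1 Ω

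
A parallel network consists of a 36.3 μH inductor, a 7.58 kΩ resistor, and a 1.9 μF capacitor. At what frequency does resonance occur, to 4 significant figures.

19.16 kHz

ω₀ = 1/√(LC) = 1/√(3.63e-05 × 1.9e-06) = 120400 rad/s
f₀ = ω₀/(2π) = 19.16 kHz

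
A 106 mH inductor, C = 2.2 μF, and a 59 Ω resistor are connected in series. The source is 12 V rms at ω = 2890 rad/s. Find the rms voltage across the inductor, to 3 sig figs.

X_L = ωL = 306 Ω
X_C = 1/(ωC) = 157 Ω
Net reactance X = X_L − X_C = 149 Ω
Z = 59.0 + j149 Ω
|Z| = √(59.0² + 149²) = 160 Ω
I = V/|Z| = 74.9 mA
V_L = I·|Z_L| = 0.0749 × 306 = 22.9 V

22.9 V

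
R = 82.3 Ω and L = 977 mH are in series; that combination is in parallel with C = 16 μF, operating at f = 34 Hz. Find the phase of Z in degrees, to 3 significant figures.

24.0°

ω = 2πf = 213.6 rad/s
X_L = ωL = 209 Ω
X_C = 1/(ωC) = 293 Ω
Branch 1 (R+jX_L): Z₁ = 82.3 + j209 Ω, |Z₁| = 224 Ω
Branch 2 (−jX_C): Z₂ = −j293 Ω
Parallel: Z = Z₁Z₂/(Z₁+Z₂), |Z| = 559 Ω, ∠Z = 24.0°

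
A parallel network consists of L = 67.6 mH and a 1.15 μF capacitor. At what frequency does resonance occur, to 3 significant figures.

ω₀ = 1/√(LC) = 1/√(0.0676 × 1.15e-06) = 3587 rad/s
f₀ = ω₀/(2π) = 571 Hz

571 Hz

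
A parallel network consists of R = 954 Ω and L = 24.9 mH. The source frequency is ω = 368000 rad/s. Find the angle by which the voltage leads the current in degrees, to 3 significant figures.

5.94°

X_L = ωL = 9160 Ω
Parallel: admittances add. Y = 1/R + 1/(jωL)
Y = (0.00105 − j0.000109) S
|Y| = 0.00105 S → |Z| = 1/|Y| = 949 Ω, ∠Z = −∠Y = 5.94°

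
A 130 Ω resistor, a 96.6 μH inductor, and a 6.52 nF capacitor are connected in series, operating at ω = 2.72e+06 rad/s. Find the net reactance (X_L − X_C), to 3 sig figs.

X_L = ωL = 263 Ω
X_C = 1/(ωC) = 56.4 Ω
X = 263 − 56.4 = 206 Ω

206 Ω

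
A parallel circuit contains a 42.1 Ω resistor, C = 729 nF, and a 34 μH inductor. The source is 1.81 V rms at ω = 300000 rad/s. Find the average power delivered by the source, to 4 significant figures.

X_L = ωL = 10.20 Ω
X_C = 1/(ωC) = 4.572 Ω
Parallel: admittances add. Y = 1/R + 1/(jωL) + jωC
Y = (0.02375 + j0.1207) S
|Y| = 0.1230 S → |Z| = 1/|Y| = 8.132 Ω, ∠Z = −∠Y = -78.86°
I = V/|Z| = 222.6 mA
P = VI cos φ = 1.81 × 0.2226 × cos(-78.86°) = 77.82 mW

77.82 mW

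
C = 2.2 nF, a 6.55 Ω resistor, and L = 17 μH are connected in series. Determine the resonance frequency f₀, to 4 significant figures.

823.0 kHz

ω₀ = 1/√(LC) = 1/√(1.7e-05 × 2.2e-09) = 5.171e+06 rad/s
f₀ = ω₀/(2π) = 823.0 kHz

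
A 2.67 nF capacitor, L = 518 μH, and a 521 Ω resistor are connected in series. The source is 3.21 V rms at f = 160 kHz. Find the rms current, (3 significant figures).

ω = 2πf = 1.005e+06 rad/s
X_L = ωL = 521 Ω
X_C = 1/(ωC) = 373 Ω
Net reactance X = X_L − X_C = 148 Ω
Z = 521 + j148 Ω
|Z| = √(521² + 148²) = 542 Ω
I = V/|Z| = 3.21/542 = 5.93 mA

5.93 mA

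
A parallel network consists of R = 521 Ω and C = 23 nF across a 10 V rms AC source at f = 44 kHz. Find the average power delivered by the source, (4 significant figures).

ω = 2πf = 276500 rad/s
X_C = 1/(ωC) = 157.3 Ω
Parallel: admittances add. Y = 1/R + jωC
Y = (0.001919 + j0.006359) S
|Y| = 0.006642 S → |Z| = 1/|Y| = 150.6 Ω, ∠Z = −∠Y = -73.20°
I = V/|Z| = 66.42 mA
P = VI cos φ = 10 × 0.06642 × cos(-73.20°) = 191.9 mW

191.9 mW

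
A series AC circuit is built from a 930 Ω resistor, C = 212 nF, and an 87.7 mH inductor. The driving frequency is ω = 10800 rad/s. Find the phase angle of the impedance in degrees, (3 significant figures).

X_L = ωL = 947 Ω
X_C = 1/(ωC) = 437 Ω
Net reactance X = X_L − X_C = 510 Ω
Z = 930 + j510 Ω
|Z| = √(930² + 510²) = 1060 Ω
∠Z = arctan(510/930) = 28.8°

28.8°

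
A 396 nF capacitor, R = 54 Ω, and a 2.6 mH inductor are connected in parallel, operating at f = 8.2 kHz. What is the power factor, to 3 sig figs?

ω = 2πf = 51520 rad/s
X_L = ωL = 134 Ω
X_C = 1/(ωC) = 49.0 Ω
Parallel: admittances add. Y = 1/R + 1/(jωL) + jωC
Y = (0.0185 + j0.0129) S
|Y| = 0.0226 S → |Z| = 1/|Y| = 44.3 Ω, ∠Z = −∠Y = -34.9°
cos φ = cos(-34.9°) = 0.820

0.820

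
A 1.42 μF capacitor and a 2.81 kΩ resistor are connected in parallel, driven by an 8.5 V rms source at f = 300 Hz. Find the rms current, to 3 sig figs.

23.0 mA

ω = 2πf = 1885 rad/s
X_C = 1/(ωC) = 374 Ω
Parallel: admittances add. Y = 1/R + jωC
Y = (0.000356 + j0.00268) S
|Y| = 0.00270 S → |Z| = 1/|Y| = 370 Ω, ∠Z = −∠Y = -82.4°
I = V/|Z| = 8.5/370 = 23.0 mA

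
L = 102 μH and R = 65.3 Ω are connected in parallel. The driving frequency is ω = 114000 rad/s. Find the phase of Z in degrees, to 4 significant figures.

X_L = ωL = 11.63 Ω
Parallel: admittances add. Y = 1/R + 1/(jωL)
Y = (0.01531 − j0.08600) S
|Y| = 0.08735 S → |Z| = 1/|Y| = 11.45 Ω, ∠Z = −∠Y = 79.90°

79.90°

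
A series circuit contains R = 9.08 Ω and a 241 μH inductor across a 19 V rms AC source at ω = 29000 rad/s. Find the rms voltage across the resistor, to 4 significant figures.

X_L = ωL = 6.989 Ω
Z = 9.080 + j6.989 Ω
|Z| = √(9.080² + 6.989²) = 11.46 Ω
I = V/|Z| = 1.658 A
V_R = I·|Z_R| = 1.658 × 9.080 = 15.06 V

15.06 V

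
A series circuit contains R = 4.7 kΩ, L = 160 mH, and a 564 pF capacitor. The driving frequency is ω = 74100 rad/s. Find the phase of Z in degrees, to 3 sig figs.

X_L = ωL = 11900 Ω
X_C = 1/(ωC) = 23900 Ω
Net reactance X = X_L − X_C = -12100 Ω
Z = 4700 − j12100 Ω
|Z| = √(4700² + 12100²) = 13000 Ω
∠Z = arctan(-12100/4700) = -68.7°

-68.7°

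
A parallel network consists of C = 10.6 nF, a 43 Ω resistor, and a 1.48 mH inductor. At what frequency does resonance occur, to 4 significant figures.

40.18 kHz

ω₀ = 1/√(LC) = 1/√(0.00148 × 1.06e-08) = 252500 rad/s
f₀ = ω₀/(2π) = 40.18 kHz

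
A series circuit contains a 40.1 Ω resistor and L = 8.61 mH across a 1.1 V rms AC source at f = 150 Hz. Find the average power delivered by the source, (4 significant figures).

28.99 mW

ω = 2πf = 942.5 rad/s
X_L = ωL = 8.115 Ω
Z = 40.10 + j8.115 Ω
|Z| = √(40.10² + 8.115²) = 40.91 Ω
∠Z = arctan(8.115/40.10) = 11.44°
I = V/|Z| = 26.89 mA
P = VI cos φ = 1.1 × 0.02689 × cos(11.44°) = 28.99 mW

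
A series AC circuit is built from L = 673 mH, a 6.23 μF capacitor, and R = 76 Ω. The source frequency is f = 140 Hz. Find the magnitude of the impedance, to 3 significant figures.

ω = 2πf = 879.6 rad/s
X_L = ωL = 592 Ω
X_C = 1/(ωC) = 182 Ω
Net reactance X = X_L − X_C = 410 Ω
Z = 76.0 + j410 Ω
|Z| = √(76.0² + 410²) = 417 Ω

417 Ω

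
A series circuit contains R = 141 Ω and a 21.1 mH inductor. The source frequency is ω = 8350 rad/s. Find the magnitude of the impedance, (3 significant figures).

226 Ω

X_L = ωL = 176 Ω
Z = 141 + j176 Ω
|Z| = √(141² + 176²) = 226 Ω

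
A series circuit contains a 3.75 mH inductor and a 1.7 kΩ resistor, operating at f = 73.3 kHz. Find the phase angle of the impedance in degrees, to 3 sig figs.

45.5°

ω = 2πf = 460600 rad/s
X_L = ωL = 1730 Ω
Z = 1700 + j1730 Ω
|Z| = √(1700² + 1730²) = 2420 Ω
∠Z = arctan(1730/1700) = 45.5°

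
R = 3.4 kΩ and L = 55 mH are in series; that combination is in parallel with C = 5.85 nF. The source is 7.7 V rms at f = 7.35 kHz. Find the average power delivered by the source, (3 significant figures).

11.2 mW

ω = 2πf = 46180 rad/s
X_L = ωL = 2540 Ω
X_C = 1/(ωC) = 3700 Ω
Branch 1 (R+jX_L): Z₁ = 3400 + j2540 Ω, |Z₁| = 4240 Ω
Branch 2 (−jX_C): Z₂ = −j3700 Ω
Parallel: Z = Z₁Z₂/(Z₁+Z₂), |Z| = 4370 Ω, ∠Z = -34.4°
I = V/|Z| = 1.76 mA
P = VI cos φ = 7.7 × 0.00176 × cos(-34.4°) = 11.2 mW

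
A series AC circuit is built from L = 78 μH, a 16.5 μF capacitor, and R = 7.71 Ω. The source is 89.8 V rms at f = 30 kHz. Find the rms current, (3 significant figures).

ω = 2πf = 188500 rad/s
X_L = ωL = 14.7 Ω
X_C = 1/(ωC) = 0.322 Ω
Net reactance X = X_L − X_C = 14.4 Ω
Z = 7.71 + j14.4 Ω
|Z| = √(7.71² + 14.4²) = 16.3 Ω
I = V/|Z| = 89.8/16.3 = 5.50 A

5.50 A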